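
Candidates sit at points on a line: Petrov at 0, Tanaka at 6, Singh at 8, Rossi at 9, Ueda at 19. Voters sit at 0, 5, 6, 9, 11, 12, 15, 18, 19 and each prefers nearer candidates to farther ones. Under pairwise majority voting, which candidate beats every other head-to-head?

Rossi

With single-peaked preferences on a line, the Condorcet winner is the candidate closest to the median voter.
The median voter (position 11) is closest to Rossi at 9.
Check: Rossi vs Tanaka — voters closer to Rossi: 6 of 9.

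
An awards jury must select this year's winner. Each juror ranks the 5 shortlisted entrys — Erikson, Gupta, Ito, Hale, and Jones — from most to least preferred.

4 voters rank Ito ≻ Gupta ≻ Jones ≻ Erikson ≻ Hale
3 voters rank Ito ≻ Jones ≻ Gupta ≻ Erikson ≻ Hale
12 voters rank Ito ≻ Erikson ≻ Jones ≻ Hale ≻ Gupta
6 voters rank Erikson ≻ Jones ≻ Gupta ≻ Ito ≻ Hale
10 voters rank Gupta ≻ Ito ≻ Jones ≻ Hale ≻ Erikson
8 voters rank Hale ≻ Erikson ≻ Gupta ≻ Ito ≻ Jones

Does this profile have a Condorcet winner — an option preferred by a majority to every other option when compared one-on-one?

No

Head-to-head results (43 voters total):
Erikson vs Gupta: Erikson wins 26–17.
Erikson vs Ito: Ito wins 29–14.
Erikson vs Hale: Erikson wins 25–18.
Erikson vs Jones: Erikson wins 26–17.
Gupta vs Ito: Gupta wins 24–19.
Gupta vs Hale: Gupta wins 23–20.
Gupta vs Jones: Gupta wins 22–21.
Ito vs Hale: Ito wins 35–8.
Ito vs Jones: Ito wins 37–6.
Hale vs Jones: Jones wins 35–8.
No candidate beats all others: Erikson beats Gupta beats Ito beats Erikson, a majority cycle.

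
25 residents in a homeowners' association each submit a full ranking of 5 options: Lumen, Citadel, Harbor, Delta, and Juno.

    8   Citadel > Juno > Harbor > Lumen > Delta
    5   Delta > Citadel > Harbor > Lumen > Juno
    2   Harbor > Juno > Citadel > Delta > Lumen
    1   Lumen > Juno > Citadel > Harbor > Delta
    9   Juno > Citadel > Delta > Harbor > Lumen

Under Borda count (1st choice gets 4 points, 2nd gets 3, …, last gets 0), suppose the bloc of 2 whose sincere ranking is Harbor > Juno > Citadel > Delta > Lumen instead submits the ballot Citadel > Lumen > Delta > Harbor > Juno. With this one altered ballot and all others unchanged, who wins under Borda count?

Borda totals with the altered ballot: Lumen 23, Citadel 84, Harbor 38, Delta 42, Juno 63.
The winner is unchanged: still Citadel.

Citadel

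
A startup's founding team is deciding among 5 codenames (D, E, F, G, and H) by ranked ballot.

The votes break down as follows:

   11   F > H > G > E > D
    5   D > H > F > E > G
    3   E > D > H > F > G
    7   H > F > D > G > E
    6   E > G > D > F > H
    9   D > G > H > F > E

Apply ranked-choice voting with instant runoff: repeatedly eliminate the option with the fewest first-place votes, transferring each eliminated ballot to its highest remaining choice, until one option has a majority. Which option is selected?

Round 1: D 14, F 11, E 9, H 7, G 0. G has the fewest and is eliminated.
Round 2: D 14, F 11, E 9, H 7. H has the fewest and is eliminated.
Round 3: F 18, D 14, E 9. E has the fewest and is eliminated.
Round 4: D 23, F 18. D has a majority.

D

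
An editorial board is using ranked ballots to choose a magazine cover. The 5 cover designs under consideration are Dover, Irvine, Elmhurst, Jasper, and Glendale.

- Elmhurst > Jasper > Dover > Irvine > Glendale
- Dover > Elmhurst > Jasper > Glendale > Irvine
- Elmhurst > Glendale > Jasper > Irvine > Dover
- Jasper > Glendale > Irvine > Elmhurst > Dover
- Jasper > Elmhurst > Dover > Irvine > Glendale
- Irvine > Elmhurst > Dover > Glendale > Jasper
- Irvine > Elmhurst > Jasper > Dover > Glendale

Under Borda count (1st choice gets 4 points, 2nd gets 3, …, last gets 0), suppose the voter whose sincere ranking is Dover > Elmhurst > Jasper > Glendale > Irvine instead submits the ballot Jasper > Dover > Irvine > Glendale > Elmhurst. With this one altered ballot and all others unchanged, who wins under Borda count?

Jasper

Borda totals with the altered ballot: Dover 10, Irvine 15, Elmhurst 18, Jasper 19, Glendale 8.
The switch changes the winner from Elmhurst to Jasper.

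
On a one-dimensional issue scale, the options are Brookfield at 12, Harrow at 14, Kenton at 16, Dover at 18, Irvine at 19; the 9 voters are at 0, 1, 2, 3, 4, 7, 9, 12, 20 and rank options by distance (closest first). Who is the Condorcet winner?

Brookfield

With single-peaked preferences on a line, the Condorcet winner is the candidate closest to the median voter.
The median voter (position 4) is closest to Brookfield at 12.
Check: Brookfield vs Irvine — voters closer to Brookfield: 8 of 9.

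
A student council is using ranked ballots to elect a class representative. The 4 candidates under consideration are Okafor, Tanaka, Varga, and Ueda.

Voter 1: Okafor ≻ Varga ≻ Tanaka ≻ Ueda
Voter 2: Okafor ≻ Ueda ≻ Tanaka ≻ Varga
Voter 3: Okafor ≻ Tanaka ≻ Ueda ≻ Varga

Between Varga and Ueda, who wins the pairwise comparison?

Ueda

Ballots ranking Varga above Ueda: 1.
Ballots ranking Ueda above Varga: 2.
Ueda wins the head-to-head, 2–1.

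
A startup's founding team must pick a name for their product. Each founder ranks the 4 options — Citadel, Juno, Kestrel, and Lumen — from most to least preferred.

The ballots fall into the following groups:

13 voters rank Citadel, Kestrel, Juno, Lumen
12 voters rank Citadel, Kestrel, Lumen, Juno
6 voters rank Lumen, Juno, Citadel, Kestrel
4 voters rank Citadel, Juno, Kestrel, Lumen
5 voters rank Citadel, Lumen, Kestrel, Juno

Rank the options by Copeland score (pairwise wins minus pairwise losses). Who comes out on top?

Pairwise results:
  Citadel vs Juno: Citadel wins 34–6.
  Citadel vs Kestrel: Citadel wins 40–0.
  Citadel vs Lumen: Citadel wins 34–6.
  Juno vs Kestrel: Kestrel wins 30–10.
  Juno vs Lumen: Lumen wins 23–17.
  Kestrel vs Lumen: Kestrel wins 29–11.
Copeland scores (wins − losses):
  Citadel: 3 − 0 = 3
  Juno: 0 − 3 = -3
  Kestrel: 2 − 1 = 1
  Lumen: 1 − 2 = -1
Citadel has the best Copeland score.

Citadel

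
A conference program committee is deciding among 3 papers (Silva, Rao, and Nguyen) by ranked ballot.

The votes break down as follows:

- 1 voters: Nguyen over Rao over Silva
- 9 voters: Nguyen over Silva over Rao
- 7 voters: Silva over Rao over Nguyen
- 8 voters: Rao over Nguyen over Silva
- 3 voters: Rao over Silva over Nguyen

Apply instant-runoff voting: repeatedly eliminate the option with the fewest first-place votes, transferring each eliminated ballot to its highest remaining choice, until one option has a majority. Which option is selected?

Round 1: Rao 11, Nguyen 10, Silva 7. Silva has the fewest and is eliminated.
Round 2: Rao 18, Nguyen 10. Rao has a majority.

Rao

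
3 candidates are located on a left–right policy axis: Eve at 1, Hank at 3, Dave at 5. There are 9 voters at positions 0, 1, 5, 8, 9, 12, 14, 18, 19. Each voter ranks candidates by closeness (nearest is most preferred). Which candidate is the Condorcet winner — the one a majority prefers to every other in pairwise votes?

Dave

With single-peaked preferences on a line, the Condorcet winner is the candidate closest to the median voter.
The median voter (position 9) is closest to Dave at 5.
Check: Dave vs Hank — voters closer to Dave: 7 of 9.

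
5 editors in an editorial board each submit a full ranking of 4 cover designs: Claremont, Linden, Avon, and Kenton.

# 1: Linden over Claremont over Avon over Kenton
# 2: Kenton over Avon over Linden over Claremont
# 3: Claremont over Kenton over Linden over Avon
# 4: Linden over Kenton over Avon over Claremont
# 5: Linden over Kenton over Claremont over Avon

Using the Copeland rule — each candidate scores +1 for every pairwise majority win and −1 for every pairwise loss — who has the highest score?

Linden

Pairwise results:
  Claremont vs Linden: Linden wins 4–1.
  Claremont vs Avon: Claremont wins 3–2.
  Claremont vs Kenton: Kenton wins 3–2.
  Linden vs Avon: Linden wins 4–1.
  Linden vs Kenton: Linden wins 3–2.
  Avon vs Kenton: Kenton wins 4–1.
Copeland scores (wins − losses):
  Claremont: 1 − 2 = -1
  Linden: 3 − 0 = 3
  Avon: 0 − 3 = -3
  Kenton: 2 − 1 = 1
Linden has the best Copeland score.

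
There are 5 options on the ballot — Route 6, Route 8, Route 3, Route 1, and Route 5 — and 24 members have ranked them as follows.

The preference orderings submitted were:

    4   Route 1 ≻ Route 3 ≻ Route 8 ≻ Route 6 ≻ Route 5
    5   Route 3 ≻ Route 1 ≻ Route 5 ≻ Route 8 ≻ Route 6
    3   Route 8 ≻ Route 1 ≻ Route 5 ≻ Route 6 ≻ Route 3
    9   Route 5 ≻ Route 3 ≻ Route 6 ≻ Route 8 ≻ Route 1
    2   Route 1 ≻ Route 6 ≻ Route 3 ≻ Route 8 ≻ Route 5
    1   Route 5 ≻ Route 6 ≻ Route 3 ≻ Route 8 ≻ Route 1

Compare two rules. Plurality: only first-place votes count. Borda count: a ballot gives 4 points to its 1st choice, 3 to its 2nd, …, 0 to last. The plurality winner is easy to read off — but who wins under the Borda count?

Route 3

Plurality first-place counts: Route 6 0, Route 8 3, Route 3 5, Route 1 6, Route 5 10 → Route 5.
Borda totals: Route 6 34, Route 8 37, Route 3 65, Route 1 48, Route 5 56 → Route 3.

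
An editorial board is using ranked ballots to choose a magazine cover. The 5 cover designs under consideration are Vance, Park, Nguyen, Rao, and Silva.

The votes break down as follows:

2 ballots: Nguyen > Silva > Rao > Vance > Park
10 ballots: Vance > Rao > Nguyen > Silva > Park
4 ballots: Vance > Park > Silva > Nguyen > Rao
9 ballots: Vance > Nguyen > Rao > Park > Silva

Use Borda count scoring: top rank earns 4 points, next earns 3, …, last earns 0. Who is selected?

Vance

Borda scores:
  Vance: 2·1 + 10·4 + 4·4 + 9·4 = 94
  Park: 2·0 + 10·0 + 4·3 + 9·1 = 21
  Nguyen: 2·4 + 10·2 + 4·1 + 9·3 = 59
  Rao: 2·2 + 10·3 + 4·0 + 9·2 = 52
  Silva: 2·3 + 10·1 + 4·2 + 9·0 = 24
Vance has the highest total.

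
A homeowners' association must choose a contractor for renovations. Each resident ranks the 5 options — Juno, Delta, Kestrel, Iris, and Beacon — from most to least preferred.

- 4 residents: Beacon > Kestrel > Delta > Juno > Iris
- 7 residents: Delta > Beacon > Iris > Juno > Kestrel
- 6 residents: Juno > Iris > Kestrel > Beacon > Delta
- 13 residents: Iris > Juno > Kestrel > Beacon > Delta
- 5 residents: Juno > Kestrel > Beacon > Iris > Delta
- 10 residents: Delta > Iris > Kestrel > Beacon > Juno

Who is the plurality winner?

First-place vote totals:
  Juno: 11
  Delta: 17
  Kestrel: 0
  Iris: 13
  Beacon: 4
Delta has the most first-place votes.

Delta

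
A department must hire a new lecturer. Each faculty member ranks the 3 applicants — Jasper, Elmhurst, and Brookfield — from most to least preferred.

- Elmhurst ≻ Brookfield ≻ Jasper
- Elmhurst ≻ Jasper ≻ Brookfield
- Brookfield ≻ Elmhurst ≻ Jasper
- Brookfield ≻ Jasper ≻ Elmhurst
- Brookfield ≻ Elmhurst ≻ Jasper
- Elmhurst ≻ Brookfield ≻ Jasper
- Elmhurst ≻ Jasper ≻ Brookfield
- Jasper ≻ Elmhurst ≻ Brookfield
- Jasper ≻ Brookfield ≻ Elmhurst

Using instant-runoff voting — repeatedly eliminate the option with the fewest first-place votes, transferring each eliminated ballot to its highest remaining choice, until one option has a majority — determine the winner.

Round 1: Elmhurst 4, Brookfield 3, Jasper 2. Jasper has the fewest and is eliminated.
Round 2: Elmhurst 5, Brookfield 4. Elmhurst has a majority.

Elmhurst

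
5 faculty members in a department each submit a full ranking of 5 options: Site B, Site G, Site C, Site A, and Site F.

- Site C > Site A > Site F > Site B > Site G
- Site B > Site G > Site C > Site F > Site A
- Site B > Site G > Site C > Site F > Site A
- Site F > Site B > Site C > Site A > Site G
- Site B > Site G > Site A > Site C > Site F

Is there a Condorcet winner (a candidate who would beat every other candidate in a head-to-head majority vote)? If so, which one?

Site B

Head-to-head results (5 voters total):
Site B vs Site G: Site B wins 5–0.
Site B vs Site C: Site B wins 4–1.
Site B vs Site A: Site B wins 4–1.
Site B vs Site F: Site B wins 3–2.
Site G vs Site C: Site G wins 3–2.
Site G vs Site A: Site G wins 3–2.
Site G vs Site F: Site G wins 3–2.
Site C vs Site A: Site C wins 4–1.
Site C vs Site F: Site C wins 4–1.
Site A vs Site F: Site F wins 3–2.
Site B beats each rival — Site G (5–0), Site C (4–1), Site A (4–1), Site F (3–2) — so Site B is the Condorcet winner.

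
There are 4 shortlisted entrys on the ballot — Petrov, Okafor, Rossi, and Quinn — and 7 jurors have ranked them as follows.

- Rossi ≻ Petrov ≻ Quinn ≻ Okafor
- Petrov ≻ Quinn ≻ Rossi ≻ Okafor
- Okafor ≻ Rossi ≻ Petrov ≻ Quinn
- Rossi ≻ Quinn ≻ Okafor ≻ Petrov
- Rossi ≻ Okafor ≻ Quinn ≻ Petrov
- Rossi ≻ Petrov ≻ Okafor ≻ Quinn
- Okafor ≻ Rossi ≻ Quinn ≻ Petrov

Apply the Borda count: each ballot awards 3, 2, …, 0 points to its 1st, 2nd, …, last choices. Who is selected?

Borda scores:
  Petrov: 2 + 3 + 1 + 0 + 0 + 2 + 0 = 8
  Okafor: 0 + 0 + 3 + 1 + 2 + 1 + 3 = 10
  Rossi: 3 + 1 + 2 + 3 + 3 + 3 + 2 = 17
  Quinn: 1 + 2 + 0 + 2 + 1 + 0 + 1 = 7
Rossi has the highest total.

Rossi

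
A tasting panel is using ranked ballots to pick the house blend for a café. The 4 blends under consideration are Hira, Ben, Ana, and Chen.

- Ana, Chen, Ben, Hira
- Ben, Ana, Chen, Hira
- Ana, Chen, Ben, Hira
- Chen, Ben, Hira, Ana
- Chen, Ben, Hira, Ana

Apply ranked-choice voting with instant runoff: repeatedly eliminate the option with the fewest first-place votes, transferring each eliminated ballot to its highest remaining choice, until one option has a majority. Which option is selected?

Round 1: Ana 2, Chen 2, Ben 1, Hira 0. Hira has the fewest and is eliminated.
Round 2: Ana 2, Chen 2, Ben 1. Ben has the fewest and is eliminated.
Round 3: Ana 3, Chen 2. Ana has a majority.

Ana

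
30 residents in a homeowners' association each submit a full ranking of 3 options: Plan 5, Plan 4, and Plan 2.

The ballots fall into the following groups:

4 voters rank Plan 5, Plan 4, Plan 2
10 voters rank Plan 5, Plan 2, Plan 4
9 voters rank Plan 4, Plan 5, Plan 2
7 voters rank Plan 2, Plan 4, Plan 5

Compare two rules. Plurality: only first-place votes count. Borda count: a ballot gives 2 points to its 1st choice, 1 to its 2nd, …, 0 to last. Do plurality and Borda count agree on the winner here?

Plurality first-place counts: Plan 5 14, Plan 4 9, Plan 2 7 → Plan 5.
Borda totals: Plan 5 37, Plan 4 29, Plan 2 24 → Plan 5.
The two rules agree on Plan 5.

Yes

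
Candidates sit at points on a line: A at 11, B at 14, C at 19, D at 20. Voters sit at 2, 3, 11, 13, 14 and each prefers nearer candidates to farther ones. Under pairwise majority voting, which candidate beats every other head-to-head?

With single-peaked preferences on a line, the Condorcet winner is the candidate closest to the median voter.
The median voter (position 11) is closest to A at 11.
Check: A vs B — voters closer to A: 3 of 5.

A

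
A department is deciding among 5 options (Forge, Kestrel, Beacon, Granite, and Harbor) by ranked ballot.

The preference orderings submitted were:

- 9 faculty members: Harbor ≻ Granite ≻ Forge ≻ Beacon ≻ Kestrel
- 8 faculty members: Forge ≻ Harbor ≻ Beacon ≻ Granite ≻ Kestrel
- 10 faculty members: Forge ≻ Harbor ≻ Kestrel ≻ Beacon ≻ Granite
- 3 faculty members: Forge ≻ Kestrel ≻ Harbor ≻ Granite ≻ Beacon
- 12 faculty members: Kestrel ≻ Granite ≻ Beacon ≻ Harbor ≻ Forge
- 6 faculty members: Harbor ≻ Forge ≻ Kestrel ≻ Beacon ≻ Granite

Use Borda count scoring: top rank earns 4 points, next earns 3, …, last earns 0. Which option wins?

Borda scores:
  Forge: 9·2 + 8·4 + 10·4 + 3·4 + 12·0 + 6·3 = 120
  Kestrel: 9·0 + 8·0 + 10·2 + 3·3 + 12·4 + 6·2 = 89
  Beacon: 9·1 + 8·2 + 10·1 + 3·0 + 12·2 + 6·1 = 65
  Granite: 9·3 + 8·1 + 10·0 + 3·1 + 12·3 + 6·0 = 74
  Harbor: 9·4 + 8·3 + 10·3 + 3·2 + 12·1 + 6·4 = 132
Harbor has the highest total.

Harbor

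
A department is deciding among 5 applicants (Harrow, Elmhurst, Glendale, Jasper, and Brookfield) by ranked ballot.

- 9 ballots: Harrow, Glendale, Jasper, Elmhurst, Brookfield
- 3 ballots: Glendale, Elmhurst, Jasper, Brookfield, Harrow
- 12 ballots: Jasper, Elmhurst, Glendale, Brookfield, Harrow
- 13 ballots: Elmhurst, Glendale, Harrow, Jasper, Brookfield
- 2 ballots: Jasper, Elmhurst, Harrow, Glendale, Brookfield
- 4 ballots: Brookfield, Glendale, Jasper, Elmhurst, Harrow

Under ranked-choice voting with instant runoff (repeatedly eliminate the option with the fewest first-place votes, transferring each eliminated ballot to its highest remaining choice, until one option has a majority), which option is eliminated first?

Glendale

Round 1: Jasper 14, Elmhurst 13, Harrow 9, Brookfield 4, Glendale 3. Glendale has the fewest and is eliminated.
Round 2: Elmhurst 16, Jasper 14, Harrow 9, Brookfield 4. Brookfield has the fewest and is eliminated.
Round 3: Jasper 18, Elmhurst 16, Harrow 9. Harrow has the fewest and is eliminated.
Round 4: Jasper 27, Elmhurst 16. Jasper has a majority.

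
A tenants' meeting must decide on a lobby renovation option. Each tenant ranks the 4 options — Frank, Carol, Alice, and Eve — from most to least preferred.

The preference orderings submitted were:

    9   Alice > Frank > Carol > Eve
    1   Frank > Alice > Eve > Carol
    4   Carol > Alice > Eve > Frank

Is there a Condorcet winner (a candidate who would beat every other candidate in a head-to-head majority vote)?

Yes

Head-to-head results (14 voters total):
Frank vs Carol: Frank wins 10–4.
Frank vs Alice: Alice wins 13–1.
Frank vs Eve: Frank wins 10–4.
Carol vs Alice: Alice wins 10–4.
Carol vs Eve: Carol wins 13–1.
Alice vs Eve: Alice wins 14–0.
Alice beats each rival — Frank (13–1), Carol (10–4), Eve (14–0) — so Alice is the Condorcet winner.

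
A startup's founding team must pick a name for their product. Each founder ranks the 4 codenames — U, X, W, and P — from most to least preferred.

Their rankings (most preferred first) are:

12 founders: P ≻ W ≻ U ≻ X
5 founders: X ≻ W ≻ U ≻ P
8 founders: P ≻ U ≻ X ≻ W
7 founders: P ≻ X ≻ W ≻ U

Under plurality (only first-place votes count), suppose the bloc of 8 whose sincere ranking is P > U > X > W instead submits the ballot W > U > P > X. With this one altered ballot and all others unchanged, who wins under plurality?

First-place totals with the altered ballot: U 0, X 5, W 8, P 19.
The winner is unchanged: still P.

P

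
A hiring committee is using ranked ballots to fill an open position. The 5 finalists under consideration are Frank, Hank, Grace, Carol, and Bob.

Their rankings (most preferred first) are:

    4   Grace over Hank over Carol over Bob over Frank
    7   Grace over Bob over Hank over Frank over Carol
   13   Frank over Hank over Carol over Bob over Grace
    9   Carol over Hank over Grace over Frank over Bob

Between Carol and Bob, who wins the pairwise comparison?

Carol

Ballots ranking Carol above Bob: 4+13+9 = 26.
Ballots ranking Bob above Carol: 7.
Carol wins the head-to-head, 26–7.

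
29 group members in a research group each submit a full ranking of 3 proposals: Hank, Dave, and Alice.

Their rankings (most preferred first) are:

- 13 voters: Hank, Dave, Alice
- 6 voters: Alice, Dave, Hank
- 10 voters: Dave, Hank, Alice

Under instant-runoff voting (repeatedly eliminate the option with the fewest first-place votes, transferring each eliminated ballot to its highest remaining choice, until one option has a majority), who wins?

Dave

Round 1: Hank 13, Dave 10, Alice 6. Alice has the fewest and is eliminated.
Round 2: Dave 16, Hank 13. Dave has a majority.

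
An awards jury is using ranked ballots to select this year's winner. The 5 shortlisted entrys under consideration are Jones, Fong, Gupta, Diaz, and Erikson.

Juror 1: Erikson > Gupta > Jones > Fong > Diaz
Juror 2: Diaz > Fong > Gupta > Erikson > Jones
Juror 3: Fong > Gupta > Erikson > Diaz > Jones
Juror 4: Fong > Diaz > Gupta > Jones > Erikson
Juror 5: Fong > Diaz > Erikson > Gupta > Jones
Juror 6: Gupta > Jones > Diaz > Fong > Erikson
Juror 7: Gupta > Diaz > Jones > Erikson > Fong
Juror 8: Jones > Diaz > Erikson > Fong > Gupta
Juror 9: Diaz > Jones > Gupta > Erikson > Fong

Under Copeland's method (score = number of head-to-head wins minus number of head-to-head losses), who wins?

Diaz

Pairwise results:
  Jones vs Fong: Jones wins 5–4.
  Jones vs Gupta: Gupta wins 7–2.
  Jones vs Diaz: Diaz wins 6–3.
  Jones vs Erikson: Jones wins 5–4.
  Fong vs Gupta: Fong wins 5–4.
  Fong vs Diaz: Diaz wins 5–4.
  Fong vs Erikson: Fong wins 5–4.
  Gupta vs Diaz: Diaz wins 5–4.
  Gupta vs Erikson: Gupta wins 6–3.
  Diaz vs Erikson: Diaz wins 7–2.
Copeland scores (wins − losses):
  Jones: 2 − 2 = 0
  Fong: 2 − 2 = 0
  Gupta: 2 − 2 = 0
  Diaz: 4 − 0 = 4
  Erikson: 0 − 4 = -4
Diaz has the best Copeland score.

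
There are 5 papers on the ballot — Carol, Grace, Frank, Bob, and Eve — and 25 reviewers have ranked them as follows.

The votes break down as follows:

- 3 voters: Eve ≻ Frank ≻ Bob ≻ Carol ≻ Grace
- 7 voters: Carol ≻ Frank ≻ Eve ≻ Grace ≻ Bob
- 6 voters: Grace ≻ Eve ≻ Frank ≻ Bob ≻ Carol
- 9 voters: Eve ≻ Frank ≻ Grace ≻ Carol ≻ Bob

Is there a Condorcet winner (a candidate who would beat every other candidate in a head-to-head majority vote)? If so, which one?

Head-to-head results (25 voters total):
Carol vs Grace: Grace wins 15–10.
Carol vs Frank: Frank wins 18–7.
Carol vs Bob: Carol wins 16–9.
Carol vs Eve: Eve wins 18–7.
Grace vs Frank: Frank wins 19–6.
Grace vs Bob: Grace wins 22–3.
Grace vs Eve: Eve wins 19–6.
Frank vs Bob: Frank wins 25–0.
Frank vs Eve: Eve wins 18–7.
Bob vs Eve: Eve wins 25–0.
Eve beats each rival — Carol (18–7), Grace (19–6), Frank (18–7), Bob (25–0) — so Eve is the Condorcet winner.

Eve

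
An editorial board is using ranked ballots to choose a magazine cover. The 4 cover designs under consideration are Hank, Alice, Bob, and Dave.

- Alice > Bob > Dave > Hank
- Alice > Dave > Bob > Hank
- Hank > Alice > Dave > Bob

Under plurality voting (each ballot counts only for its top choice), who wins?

Alice

First-place vote totals:
  Hank: 1
  Alice: 2
  Bob: 0
  Dave: 0
Alice has the most first-place votes.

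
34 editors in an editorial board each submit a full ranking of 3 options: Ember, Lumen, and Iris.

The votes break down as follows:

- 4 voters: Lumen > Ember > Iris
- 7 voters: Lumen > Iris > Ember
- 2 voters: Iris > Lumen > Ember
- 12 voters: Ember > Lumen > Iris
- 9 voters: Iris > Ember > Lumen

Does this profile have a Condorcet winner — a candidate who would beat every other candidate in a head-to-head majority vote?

No

Head-to-head results (34 voters total):
Ember vs Lumen: Ember wins 21–13.
Ember vs Iris: Iris wins 18–16.
Lumen vs Iris: Lumen wins 23–11.
No candidate beats all others: Ember beats Lumen beats Iris beats Ember, a majority cycle.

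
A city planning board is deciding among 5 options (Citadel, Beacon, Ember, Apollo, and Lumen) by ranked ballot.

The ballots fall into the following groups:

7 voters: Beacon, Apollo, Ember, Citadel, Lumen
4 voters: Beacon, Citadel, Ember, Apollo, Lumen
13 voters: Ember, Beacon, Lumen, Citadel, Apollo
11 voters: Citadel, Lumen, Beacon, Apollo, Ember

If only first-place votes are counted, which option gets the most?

First-place vote totals:
  Citadel: 11
  Beacon: 11
  Ember: 13
  Apollo: 0
  Lumen: 0
Ember has the most first-place votes.

Ember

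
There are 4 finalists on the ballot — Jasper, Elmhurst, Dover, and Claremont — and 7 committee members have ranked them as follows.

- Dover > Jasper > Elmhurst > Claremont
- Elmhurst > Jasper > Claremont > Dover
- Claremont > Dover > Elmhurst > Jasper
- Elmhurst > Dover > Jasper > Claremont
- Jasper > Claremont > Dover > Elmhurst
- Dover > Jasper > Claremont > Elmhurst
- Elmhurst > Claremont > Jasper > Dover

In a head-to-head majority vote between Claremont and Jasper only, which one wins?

Ballots ranking Claremont above Jasper: 2.
Ballots ranking Jasper above Claremont: 5.
Jasper wins the head-to-head, 5–2.

Jasper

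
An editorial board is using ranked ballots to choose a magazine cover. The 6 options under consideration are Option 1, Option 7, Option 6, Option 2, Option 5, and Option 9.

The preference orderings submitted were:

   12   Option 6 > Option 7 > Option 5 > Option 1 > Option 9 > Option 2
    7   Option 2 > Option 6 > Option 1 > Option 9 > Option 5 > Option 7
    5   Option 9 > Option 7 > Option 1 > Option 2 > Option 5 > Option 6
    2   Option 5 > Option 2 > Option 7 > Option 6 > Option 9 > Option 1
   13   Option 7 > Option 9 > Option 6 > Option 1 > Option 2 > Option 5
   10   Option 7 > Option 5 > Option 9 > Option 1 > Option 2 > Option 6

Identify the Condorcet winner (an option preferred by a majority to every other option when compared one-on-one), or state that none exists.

Head-to-head results (49 voters total):
Option 1 vs Option 7: Option 7 wins 42–7.
Option 1 vs Option 6: Option 6 wins 34–15.
Option 1 vs Option 2: Option 1 wins 40–9.
Option 1 vs Option 5: Option 1 wins 25–24.
Option 1 vs Option 9: Option 9 wins 30–19.
Option 7 vs Option 6: Option 7 wins 30–19.
Option 7 vs Option 2: Option 7 wins 40–9.
Option 7 vs Option 5: Option 7 wins 40–9.
Option 7 vs Option 9: Option 7 wins 37–12.
Option 6 vs Option 2: Option 6 wins 25–24.
Option 6 vs Option 5: Option 6 wins 32–17.
Option 6 vs Option 9: Option 9 wins 28–21.
Option 2 vs Option 5: Option 2 wins 25–24.
Option 2 vs Option 9: Option 9 wins 40–9.
Option 5 vs Option 9: Option 9 wins 25–24.
Option 7 beats each rival — Option 1 (42–7), Option 6 (30–19), Option 2 (40–9), Option 5 (40–9), Option 9 (37–12) — so Option 7 is the Condorcet winner.

Option 7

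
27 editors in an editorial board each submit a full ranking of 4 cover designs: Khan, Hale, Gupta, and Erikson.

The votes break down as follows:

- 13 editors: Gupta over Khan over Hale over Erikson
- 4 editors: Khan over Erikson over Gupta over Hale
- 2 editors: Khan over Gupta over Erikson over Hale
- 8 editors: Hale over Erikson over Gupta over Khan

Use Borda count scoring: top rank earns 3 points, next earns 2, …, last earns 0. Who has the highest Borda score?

Gupta

Borda scores:
  Khan: 13·2 + 4·3 + 2·3 + 8·0 = 44
  Hale: 13·1 + 4·0 + 2·0 + 8·3 = 37
  Gupta: 13·3 + 4·1 + 2·2 + 8·1 = 55
  Erikson: 13·0 + 4·2 + 2·1 + 8·2 = 26
Gupta has the highest total.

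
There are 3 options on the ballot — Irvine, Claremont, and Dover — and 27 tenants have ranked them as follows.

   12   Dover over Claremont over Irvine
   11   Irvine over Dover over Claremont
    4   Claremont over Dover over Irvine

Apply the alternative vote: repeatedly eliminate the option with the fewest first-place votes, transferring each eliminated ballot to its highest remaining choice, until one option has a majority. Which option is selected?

Dover

Round 1: Dover 12, Irvine 11, Claremont 4. Claremont has the fewest and is eliminated.
Round 2: Dover 16, Irvine 11. Dover has a majority.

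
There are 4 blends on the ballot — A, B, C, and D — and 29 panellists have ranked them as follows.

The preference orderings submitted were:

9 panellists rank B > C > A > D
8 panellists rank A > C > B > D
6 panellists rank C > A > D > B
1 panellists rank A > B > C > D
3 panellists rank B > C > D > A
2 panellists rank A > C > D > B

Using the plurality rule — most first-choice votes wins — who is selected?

B

First-place vote totals:
  A: 11
  B: 12
  C: 6
  D: 0
B has the most first-place votes.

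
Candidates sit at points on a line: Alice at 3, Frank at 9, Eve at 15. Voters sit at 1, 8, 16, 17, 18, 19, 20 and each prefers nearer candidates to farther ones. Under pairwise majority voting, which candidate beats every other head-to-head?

Eve

With single-peaked preferences on a line, the Condorcet winner is the candidate closest to the median voter.
The median voter (position 17) is closest to Eve at 15.
Check: Eve vs Frank — voters closer to Eve: 5 of 7.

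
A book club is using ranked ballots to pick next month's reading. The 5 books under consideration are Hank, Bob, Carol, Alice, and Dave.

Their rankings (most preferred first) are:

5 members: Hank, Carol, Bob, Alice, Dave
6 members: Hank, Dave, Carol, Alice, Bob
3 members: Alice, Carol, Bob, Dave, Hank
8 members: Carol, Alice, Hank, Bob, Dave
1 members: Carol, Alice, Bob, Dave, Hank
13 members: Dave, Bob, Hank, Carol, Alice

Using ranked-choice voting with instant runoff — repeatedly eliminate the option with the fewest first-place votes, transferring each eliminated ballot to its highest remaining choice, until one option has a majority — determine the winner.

Round 1: Dave 13, Hank 11, Carol 9, Alice 3, Bob 0. Bob has the fewest and is eliminated.
Round 2: Dave 13, Hank 11, Carol 9, Alice 3. Alice has the fewest and is eliminated.
Round 3: Dave 13, Carol 12, Hank 11. Hank has the fewest and is eliminated.
Round 4: Dave 19, Carol 17. Dave has a majority.

Dave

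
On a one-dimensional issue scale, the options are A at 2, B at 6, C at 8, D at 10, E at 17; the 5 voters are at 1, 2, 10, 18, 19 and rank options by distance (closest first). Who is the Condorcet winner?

D

With single-peaked preferences on a line, the Condorcet winner is the candidate closest to the median voter.
The median voter (position 10) is closest to D at 10.
Check: D vs B — voters closer to D: 3 of 5.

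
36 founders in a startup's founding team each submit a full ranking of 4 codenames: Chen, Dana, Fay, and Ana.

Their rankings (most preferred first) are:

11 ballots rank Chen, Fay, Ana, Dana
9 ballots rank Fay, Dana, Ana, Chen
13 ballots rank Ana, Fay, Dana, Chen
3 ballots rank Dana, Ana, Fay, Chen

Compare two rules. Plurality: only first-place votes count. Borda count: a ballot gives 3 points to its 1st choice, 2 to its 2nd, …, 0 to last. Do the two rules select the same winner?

No

Plurality first-place counts: Chen 11, Dana 3, Fay 9, Ana 13 → Ana.
Borda totals: Chen 33, Dana 40, Fay 78, Ana 65 → Fay.
The two rules disagree: plurality picks Ana, Borda picks Fay.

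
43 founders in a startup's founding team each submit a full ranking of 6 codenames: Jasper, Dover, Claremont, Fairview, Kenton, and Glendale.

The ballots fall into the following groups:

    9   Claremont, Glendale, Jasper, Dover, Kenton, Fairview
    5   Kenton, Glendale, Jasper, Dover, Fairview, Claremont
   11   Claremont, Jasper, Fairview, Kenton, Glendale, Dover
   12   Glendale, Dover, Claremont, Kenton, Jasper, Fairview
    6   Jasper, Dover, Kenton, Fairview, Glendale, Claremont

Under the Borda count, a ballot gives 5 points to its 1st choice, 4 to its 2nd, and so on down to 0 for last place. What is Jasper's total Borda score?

Borda scores:
  Jasper: 9·3 + 5·3 + 11·4 + 12·1 + 6·5 = 128
  Dover: 9·2 + 5·2 + 11·0 + 12·4 + 6·4 = 100
  Claremont: 9·5 + 5·0 + 11·5 + 12·3 + 6·0 = 136
  Fairview: 9·0 + 5·1 + 11·3 + 12·0 + 6·2 = 50
  Kenton: 9·1 + 5·5 + 11·2 + 12·2 + 6·3 = 98
  Glendale: 9·4 + 5·4 + 11·1 + 12·5 + 6·1 = 133

128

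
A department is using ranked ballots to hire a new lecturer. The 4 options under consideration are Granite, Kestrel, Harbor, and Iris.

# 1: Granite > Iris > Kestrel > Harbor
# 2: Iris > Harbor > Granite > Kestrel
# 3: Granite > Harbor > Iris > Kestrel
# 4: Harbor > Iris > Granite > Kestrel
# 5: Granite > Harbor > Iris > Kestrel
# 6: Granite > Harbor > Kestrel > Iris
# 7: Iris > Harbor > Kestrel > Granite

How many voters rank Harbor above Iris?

4

Ballots ranking Harbor above Iris: 4.
Ballots ranking Iris above Harbor: 3.
So 4 of 7 voters prefer Harbor to Iris.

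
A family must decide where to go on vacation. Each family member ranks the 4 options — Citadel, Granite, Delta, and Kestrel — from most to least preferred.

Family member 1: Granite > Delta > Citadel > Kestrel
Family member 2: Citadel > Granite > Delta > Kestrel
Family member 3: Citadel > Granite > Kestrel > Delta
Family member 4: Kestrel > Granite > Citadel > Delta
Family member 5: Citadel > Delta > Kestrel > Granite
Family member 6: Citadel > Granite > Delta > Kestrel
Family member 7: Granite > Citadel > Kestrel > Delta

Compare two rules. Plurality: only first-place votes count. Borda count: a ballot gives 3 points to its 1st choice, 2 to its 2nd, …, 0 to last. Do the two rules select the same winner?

Plurality first-place counts: Citadel 4, Granite 2, Delta 0, Kestrel 1 → Citadel.
Borda totals: Citadel 16, Granite 14, Delta 6, Kestrel 6 → Citadel.
The two rules agree on Citadel.

Yes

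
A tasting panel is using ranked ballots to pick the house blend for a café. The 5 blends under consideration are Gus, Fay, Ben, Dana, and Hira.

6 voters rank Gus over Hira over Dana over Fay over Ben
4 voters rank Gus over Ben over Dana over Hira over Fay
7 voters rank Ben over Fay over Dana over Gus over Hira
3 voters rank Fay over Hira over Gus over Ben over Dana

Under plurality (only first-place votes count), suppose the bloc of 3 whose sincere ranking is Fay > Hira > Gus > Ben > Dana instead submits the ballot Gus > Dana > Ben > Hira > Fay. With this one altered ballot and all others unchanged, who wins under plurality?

Gus

First-place totals with the altered ballot: Gus 13, Fay 0, Ben 7, Dana 0, Hira 0.
The winner is unchanged: still Gus.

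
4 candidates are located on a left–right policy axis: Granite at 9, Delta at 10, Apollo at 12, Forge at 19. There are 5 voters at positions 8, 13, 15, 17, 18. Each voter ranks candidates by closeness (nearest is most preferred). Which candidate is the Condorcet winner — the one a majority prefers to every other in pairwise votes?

With single-peaked preferences on a line, the Condorcet winner is the candidate closest to the median voter.
The median voter (position 15) is closest to Apollo at 12.
Check: Apollo vs Delta — voters closer to Apollo: 4 of 5.

Apollo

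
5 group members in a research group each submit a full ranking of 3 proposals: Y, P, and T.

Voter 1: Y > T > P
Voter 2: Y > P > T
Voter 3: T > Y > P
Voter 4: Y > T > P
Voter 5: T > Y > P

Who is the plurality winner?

Y

First-place vote totals:
  Y: 3
  P: 0
  T: 2
Y has the most first-place votes.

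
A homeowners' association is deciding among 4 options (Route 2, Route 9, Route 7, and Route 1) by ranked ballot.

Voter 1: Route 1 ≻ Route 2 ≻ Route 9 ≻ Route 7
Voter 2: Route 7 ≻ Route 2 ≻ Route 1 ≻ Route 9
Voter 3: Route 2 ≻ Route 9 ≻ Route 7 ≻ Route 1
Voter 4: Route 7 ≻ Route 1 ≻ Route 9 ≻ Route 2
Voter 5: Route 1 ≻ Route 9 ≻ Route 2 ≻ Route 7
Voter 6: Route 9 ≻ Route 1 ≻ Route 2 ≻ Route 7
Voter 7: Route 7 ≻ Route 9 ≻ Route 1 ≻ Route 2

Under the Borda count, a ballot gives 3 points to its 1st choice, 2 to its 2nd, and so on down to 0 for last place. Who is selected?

Borda scores:
  Route 2: 2 + 2 + 3 + 0 + 1 + 1 + 0 = 9
  Route 9: 1 + 0 + 2 + 1 + 2 + 3 + 2 = 11
  Route 7: 0 + 3 + 1 + 3 + 0 + 0 + 3 = 10
  Route 1: 3 + 1 + 0 + 2 + 3 + 2 + 1 = 12
Route 1 has the highest total.

Route 1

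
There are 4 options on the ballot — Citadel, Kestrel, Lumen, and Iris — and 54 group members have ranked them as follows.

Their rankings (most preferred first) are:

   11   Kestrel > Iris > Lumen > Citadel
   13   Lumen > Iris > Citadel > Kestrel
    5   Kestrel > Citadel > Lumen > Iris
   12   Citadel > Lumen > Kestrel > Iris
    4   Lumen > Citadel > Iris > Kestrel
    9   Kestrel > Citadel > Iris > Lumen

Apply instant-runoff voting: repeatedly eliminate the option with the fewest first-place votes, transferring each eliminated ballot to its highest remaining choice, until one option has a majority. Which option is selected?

Round 1: Kestrel 25, Lumen 17, Citadel 12, Iris 0. Iris has the fewest and is eliminated.
Round 2: Kestrel 25, Lumen 17, Citadel 12. Citadel has the fewest and is eliminated.
Round 3: Lumen 29, Kestrel 25. Lumen has a majority.

Lumen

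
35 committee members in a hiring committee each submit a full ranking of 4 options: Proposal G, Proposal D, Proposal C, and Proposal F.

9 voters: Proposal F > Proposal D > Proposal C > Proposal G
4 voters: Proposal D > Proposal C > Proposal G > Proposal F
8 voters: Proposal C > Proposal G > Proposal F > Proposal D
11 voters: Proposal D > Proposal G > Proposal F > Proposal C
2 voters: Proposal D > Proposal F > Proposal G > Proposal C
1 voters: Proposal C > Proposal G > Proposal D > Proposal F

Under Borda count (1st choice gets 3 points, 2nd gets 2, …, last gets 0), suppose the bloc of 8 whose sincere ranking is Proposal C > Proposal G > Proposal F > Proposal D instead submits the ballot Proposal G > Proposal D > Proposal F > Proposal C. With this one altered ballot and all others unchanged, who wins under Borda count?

Proposal D

Borda totals with the altered ballot: Proposal G 54, Proposal D 86, Proposal C 20, Proposal F 50.
The winner is unchanged: still Proposal D.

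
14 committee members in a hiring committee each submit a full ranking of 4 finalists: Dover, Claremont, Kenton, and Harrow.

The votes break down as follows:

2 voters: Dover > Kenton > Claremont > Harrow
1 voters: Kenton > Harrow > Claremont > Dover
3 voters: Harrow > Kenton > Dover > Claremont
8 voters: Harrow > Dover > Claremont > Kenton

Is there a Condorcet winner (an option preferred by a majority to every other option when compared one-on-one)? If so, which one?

Head-to-head results (14 voters total):
Dover vs Claremont: Dover wins 13–1.
Dover vs Kenton: Dover wins 10–4.
Dover vs Harrow: Harrow wins 12–2.
Claremont vs Kenton: Claremont wins 8–6.
Claremont vs Harrow: Harrow wins 12–2.
Kenton vs Harrow: Harrow wins 11–3.
Harrow beats each rival — Dover (12–2), Claremont (12–2), Kenton (11–3) — so Harrow is the Condorcet winner.

Harrow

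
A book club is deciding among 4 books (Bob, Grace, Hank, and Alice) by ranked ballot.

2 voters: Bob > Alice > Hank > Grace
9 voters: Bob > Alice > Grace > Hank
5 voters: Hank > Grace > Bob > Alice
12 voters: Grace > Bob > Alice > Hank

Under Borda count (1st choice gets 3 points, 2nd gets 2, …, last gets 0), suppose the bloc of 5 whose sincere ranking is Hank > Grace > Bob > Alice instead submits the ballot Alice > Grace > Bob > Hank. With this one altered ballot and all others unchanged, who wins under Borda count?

Borda totals with the altered ballot: Bob 62, Grace 55, Hank 2, Alice 49.
The winner is unchanged: still Bob.

Bob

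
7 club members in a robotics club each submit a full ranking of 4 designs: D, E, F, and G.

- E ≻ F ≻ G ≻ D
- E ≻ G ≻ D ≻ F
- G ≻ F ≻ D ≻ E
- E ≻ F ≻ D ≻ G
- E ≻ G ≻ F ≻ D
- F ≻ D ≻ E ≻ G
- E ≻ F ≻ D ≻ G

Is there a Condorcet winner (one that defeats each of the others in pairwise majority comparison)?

Yes

Head-to-head results (7 voters total):
D vs E: E wins 5–2.
D vs F: F wins 6–1.
D vs G: G wins 4–3.
E vs F: E wins 5–2.
E vs G: E wins 6–1.
F vs G: F wins 4–3.
E beats each rival — D (5–2), F (5–2), G (6–1) — so E is the Condorcet winner.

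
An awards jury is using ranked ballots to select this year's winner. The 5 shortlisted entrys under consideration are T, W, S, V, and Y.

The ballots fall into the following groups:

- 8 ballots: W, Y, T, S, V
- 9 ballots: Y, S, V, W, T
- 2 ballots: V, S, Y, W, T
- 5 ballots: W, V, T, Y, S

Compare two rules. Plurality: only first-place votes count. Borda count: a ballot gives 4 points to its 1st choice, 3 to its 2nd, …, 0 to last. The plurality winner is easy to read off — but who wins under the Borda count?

Y

Plurality first-place counts: T 0, W 13, S 0, V 2, Y 9 → W.
Borda totals: T 26, W 63, S 41, V 41, Y 69 → Y.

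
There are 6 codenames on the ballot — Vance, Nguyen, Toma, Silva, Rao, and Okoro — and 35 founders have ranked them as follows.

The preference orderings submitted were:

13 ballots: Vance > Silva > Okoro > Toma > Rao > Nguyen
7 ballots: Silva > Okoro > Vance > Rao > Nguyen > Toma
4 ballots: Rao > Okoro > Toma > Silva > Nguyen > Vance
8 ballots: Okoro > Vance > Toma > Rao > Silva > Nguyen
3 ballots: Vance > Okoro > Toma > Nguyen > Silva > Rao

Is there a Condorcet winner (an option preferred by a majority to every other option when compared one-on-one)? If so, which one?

None — there is no Condorcet winner

Head-to-head results (35 voters total):
Vance vs Nguyen: Vance wins 31–4.
Vance vs Toma: Vance wins 31–4.
Vance vs Silva: Vance wins 24–11.
Vance vs Rao: Vance wins 31–4.
Vance vs Okoro: Okoro wins 19–16.
Nguyen vs Toma: Toma wins 28–7.
Nguyen vs Silva: Silva wins 32–3.
Nguyen vs Rao: Rao wins 32–3.
Nguyen vs Okoro: Okoro wins 35–0.
Toma vs Silva: Silva wins 20–15.
Toma vs Rao: Toma wins 24–11.
Toma vs Okoro: Okoro wins 35–0.
Silva vs Rao: Silva wins 23–12.
Silva vs Okoro: Silva wins 20–15.
Rao vs Okoro: Okoro wins 31–4.
No candidate beats all others: Vance beats Silva beats Okoro beats Vance, a majority cycle.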